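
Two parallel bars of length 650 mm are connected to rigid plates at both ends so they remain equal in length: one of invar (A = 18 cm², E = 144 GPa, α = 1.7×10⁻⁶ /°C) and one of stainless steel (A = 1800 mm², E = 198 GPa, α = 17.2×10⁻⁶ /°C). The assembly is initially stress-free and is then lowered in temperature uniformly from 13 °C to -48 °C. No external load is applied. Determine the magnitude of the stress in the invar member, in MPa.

σ ≈ 78.8 MPa (compressive)

Equilibrium of a rigid end plate with no external load gives equal and opposite internal forces ±P in the two members. Since α_{stainless steel} > α_{invar}, cooling drives the stainless steel into tension and the invar into compression.
Setting the final lengths equal and cancelling L: (α₁ − α₂)ΔT = P/(A₁E₁) + P/(A₂E₂).
|α₁ − α₂|·ΔT = 15.5×10⁻⁶ × 61 = 0.0009455.
1/(A₁E₁) + 1/(A₂E₂) = 1/(1800×144×10³) + 1/(1800×198×10³) = 6.664×10⁻⁹ N⁻¹.
P = 0.0009455 / 6.664×10⁻⁹ = 141900 N = 141.9 kN.
σ_{invar} = P/A₁ = 141900/1800 = 78.82 MPa, compressive.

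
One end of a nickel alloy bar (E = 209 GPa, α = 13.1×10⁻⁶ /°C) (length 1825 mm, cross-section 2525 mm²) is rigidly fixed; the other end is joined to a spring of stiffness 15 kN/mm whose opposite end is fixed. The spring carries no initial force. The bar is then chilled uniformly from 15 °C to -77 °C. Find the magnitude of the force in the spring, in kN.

If the spring were absent the bar would shorten by αΔT L = 13.1×10⁻⁶ × 92 × 1825 = 2.199 mm.
Let P be the tensile force in the spring. The bar extends elastically by PL/(AE) and the spring stretches by P/k; together these equal δ_free.
So P = δ_free / [L/(AE) + 1/k] = 2.199 / [ 1825/(2525×209×10³) + 1/(15×10³) ].
P = 2.199 / 7.012×10⁻⁵ = 31370 N.

P ≈ 31.4 kN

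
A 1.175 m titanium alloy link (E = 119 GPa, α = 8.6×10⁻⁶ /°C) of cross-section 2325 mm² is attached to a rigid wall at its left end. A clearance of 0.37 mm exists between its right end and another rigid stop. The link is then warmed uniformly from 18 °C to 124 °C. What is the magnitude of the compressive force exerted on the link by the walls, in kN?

P ≈ 165 kN

If the wall were absent the link would grow by αΔT L = 8.6×10⁻⁶ × 106 × 1175 = 1.071 mm.
This exceeds the 0.37 mm gap, so the wall pushes back. The portion of expansion that must be recovered elastically is δ_free − gap = 1.071 − 0.37 = 0.7011 mm.
So σ = E(δ_free − g)/L = 119×10³ × 0.7011/1175 = 71.01 MPa.
P = σA = 71.01 × 2325 = 165.1 kN.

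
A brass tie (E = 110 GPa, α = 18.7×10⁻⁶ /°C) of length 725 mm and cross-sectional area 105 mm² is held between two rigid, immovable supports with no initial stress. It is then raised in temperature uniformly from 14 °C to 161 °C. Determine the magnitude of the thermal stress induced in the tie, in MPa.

σ ≈ 302 MPa (compressive)

Because both ends are immovable the net strain is zero, and the suppressed thermal strain is αΔT = 18.7×10⁻⁶ × 147 = 2748.9×10⁻⁶.
Hence σ = E·αΔT = 110×10³ × 2748.9×10⁻⁶ = 302.4 MPa, compressive.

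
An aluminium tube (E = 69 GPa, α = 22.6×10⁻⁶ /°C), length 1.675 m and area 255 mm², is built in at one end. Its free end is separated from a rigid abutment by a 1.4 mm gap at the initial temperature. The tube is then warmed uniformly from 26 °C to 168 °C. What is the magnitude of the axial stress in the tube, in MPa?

Unrestrained expansion: δ_free = αΔT L = 22.6×10⁻⁶ × 142 × 1675 = 5.375 mm.
After closing the 1.4 mm clearance, 5.375 − 1.4 = 3.975 mm of expansion remains to be suppressed by the wall.
So σ = E(δ_free − g)/L = 69×10³ × 3.975/1675 = 163.8 MPa.

σ ≈ 164 MPa (compressive)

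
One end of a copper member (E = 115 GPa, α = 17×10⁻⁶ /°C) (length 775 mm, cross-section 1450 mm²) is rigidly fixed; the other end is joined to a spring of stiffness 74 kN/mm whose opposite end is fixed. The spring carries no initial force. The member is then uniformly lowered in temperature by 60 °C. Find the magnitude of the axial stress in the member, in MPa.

σ ≈ 30 MPa (tensile)

Free thermal contraction: δ_free = αΔT L = 17×10⁻⁶ × 60 × 775 = 0.7905 mm.
Let P be the tensile force in the spring. The member extends elastically by PL/(AE) and the spring stretches by P/k; together these equal δ_free.
P [ L/(AE) + 1/k ] = δ_free → P [ 775/(1450×115×10³) + 1/(74×10³) ] = 0.7905.
P = 0.7905 / 1.816×10⁻⁵ = 43530 N.
σ = P/A = 43530/1450 = 30.02 MPa.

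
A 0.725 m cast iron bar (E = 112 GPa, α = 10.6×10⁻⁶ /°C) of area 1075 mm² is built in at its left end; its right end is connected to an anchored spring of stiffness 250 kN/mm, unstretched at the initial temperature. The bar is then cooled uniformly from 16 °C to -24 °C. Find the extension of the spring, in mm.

δ ≈ 0.123 mm

If the spring were absent the bar would shorten by αΔT L = 10.6×10⁻⁶ × 40 × 725 = 0.3074 mm.
Let P be the tensile force in the spring. The bar extends elastically by PL/(AE) and the spring stretches by P/k; together these equal δ_free.
So P = δ_free / [L/(AE) + 1/k] = 0.3074 / [ 725/(1075×112×10³) + 1/(250×10³) ].
P = 0.3074 / 1.002×10⁻⁵ = 30670 N.
Spring extension = P/k = 30670/(250×10³) = 0.1227 mm.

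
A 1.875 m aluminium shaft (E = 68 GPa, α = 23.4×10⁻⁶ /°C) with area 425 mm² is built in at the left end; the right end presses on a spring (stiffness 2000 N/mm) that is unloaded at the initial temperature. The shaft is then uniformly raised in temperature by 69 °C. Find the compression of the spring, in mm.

δ ≈ 2.68 mm

If the spring were absent the shaft would lengthen by αΔT L = 23.4×10⁻⁶ × 69 × 1875 = 3.027 mm.
Let P be the compressive force at the spring. The shaft shortens elastically by PL/(AE) and the spring compresses by P/k; together these equal δ_free.
So P = δ_free / [L/(AE) + 1/k] = 3.027 / [ 1875/(425×68×10³) + 1/(2000) ].
P = 3.027 / 0.0005649 = 5359 N.
Spring compression = P/k = 5359/(2000) = 2.68 mm.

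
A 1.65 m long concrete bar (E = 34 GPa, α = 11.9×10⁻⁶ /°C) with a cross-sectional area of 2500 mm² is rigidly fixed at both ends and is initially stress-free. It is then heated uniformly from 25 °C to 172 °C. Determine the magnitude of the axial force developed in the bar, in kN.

With zero net strain, σ = E·αΔT = 34 GPa × 11.9×10⁻⁶ × 147 = 59.48 MPa.
Then P = σA = 59.48 × 2500 mm² = 148.7 kN, compressive.

P ≈ 149 kN (compressive)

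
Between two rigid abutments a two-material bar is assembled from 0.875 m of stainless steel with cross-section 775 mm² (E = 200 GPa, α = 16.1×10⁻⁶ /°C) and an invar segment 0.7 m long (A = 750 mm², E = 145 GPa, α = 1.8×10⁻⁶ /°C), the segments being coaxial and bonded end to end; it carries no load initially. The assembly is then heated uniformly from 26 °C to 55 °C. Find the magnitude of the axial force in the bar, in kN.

Free thermal expansion of the whole bar: Σ αᵢΔT Lᵢ = 16.1×10⁻⁶×29×875 + 1.8×10⁻⁶×29×700 = 0.4451 mm.
The walls prevent any net length change, so an axial force P (same in every segment) develops. Compatibility: P · Σ Lᵢ/(AᵢEᵢ) = δ_free.
The series flexibility is Σ Lᵢ/(AᵢEᵢ) = 875/(775×200×10³) + 700/(750×145×10³) = 1.208×10⁻⁵ mm/N.
P = 0.4451 / 1.208×10⁻⁵ = 36840 N = 36.84 kN, compressive.

P ≈ 36.8 kN (compressive)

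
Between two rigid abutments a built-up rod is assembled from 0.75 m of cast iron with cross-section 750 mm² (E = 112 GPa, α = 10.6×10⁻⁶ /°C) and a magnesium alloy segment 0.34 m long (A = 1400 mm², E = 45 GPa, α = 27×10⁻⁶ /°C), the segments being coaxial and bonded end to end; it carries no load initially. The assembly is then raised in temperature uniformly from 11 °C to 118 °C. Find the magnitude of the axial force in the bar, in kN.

P ≈ 128 kN (compressive)

With the walls removed the bar would change length by δ_free = Σ αᵢΔT Lᵢ = 10.6×10⁻⁶×107×750 + 27×10⁻⁶×107×340 = 1.833 mm.
The walls prevent any net length change, so an axial force P (same in every segment) develops. Compatibility: P · Σ Lᵢ/(AᵢEᵢ) = δ_free.
The series flexibility is Σ Lᵢ/(AᵢEᵢ) = 750/(750×112×10³) + 340/(1400×45×10³) = 1.433×10⁻⁵ mm/N.
P = 1.833 / 1.433×10⁻⁵ = 127900 N = 127.9 kN, compressive.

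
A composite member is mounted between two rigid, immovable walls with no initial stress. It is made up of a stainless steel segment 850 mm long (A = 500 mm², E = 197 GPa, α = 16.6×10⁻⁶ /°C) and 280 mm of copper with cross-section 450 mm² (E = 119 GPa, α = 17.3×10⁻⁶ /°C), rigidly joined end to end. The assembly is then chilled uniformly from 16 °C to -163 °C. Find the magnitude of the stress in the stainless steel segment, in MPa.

With the walls removed the bar would change length by δ_free = Σ αᵢΔT Lᵢ = 16.6×10⁻⁶×179×850 + 17.3×10⁻⁶×179×280 = 3.393 mm.
Since the ends are fixed, an axial force P builds up, equal in every segment, with P · Σ Lᵢ/(AᵢEᵢ) = δ_free.
The series flexibility is Σ Lᵢ/(AᵢEᵢ) = 850/(500×197×10³) + 280/(450×119×10³) = 1.386×10⁻⁵ mm/N.
So P = 3.393 / 1.386×10⁻⁵ = 244.8 kN, tensile.
σ_{stainless steel} = P / A = 244800 / 500 = 489.6 MPa.

σ ≈ 490 MPa (tensile)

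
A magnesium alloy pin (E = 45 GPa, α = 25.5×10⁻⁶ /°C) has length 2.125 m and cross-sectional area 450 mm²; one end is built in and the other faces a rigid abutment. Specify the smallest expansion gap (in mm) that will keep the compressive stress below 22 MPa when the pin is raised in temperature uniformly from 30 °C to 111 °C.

Free expansion if unrestrained: δ_free = αΔT L = 25.5×10⁻⁶ × 81 × 2125 = 4.389 mm.
A stress of 22 MPa corresponds to the wall pushing the pin back by σL/E = 22×2125/(45×10³) = 1.039 mm.
So the gap has to take up the difference, g_min = δ_free − σL/E = 4.389 − 1.039 = 3.35 mm.

g ≈ 3.35 mm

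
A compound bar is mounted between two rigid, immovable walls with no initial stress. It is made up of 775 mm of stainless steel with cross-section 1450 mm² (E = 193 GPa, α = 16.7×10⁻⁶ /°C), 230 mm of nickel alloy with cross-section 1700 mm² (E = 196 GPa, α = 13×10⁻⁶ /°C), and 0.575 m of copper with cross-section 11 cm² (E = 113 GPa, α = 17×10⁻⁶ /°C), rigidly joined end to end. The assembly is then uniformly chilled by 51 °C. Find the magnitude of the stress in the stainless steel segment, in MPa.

With the walls removed the bar would change length by δ_free = Σ αᵢΔT Lᵢ = 16.7×10⁻⁶×51×775 + 13×10⁻⁶×51×230 + 17×10⁻⁶×51×575 = 1.311 mm.
The rigid supports impose zero overall length change; the single axial force P common to all segments must satisfy P Σ Lᵢ/(AᵢEᵢ) = δ_free.
The series flexibility is Σ Lᵢ/(AᵢEᵢ) = 775/(1450×193×10³) + 230/(1700×196×10³) + 575/(1100×113×10³) = 8.086×10⁻⁶ mm/N.
So P = 1.311 / 8.086×10⁻⁶ = 162.2 kN, tensile.
σ_{stainless steel} = P / A = 162200 / 1450 = 111.8 MPa.

σ ≈ 112 MPa (tensile)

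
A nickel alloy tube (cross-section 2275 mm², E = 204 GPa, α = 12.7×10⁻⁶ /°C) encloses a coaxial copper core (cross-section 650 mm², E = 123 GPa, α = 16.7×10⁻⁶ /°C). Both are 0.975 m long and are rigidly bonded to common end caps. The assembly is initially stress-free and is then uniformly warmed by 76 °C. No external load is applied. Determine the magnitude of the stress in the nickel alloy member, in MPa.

Equilibrium of a rigid end plate with no external load gives equal and opposite internal forces ±P in the two members. Since α_{copper} > α_{nickel alloy}, heating drives the copper into compression and the nickel alloy into tension.
Setting the final lengths equal and cancelling L: (α₁ − α₂)ΔT = P/(A₁E₁) + P/(A₂E₂).
|α₁ − α₂|·ΔT = 4×10⁻⁶ × 76 = 0.000304.
1/(A₁E₁) + 1/(A₂E₂) = 1/(2275×204×10³) + 1/(650×123×10³) = 1.466×10⁻⁸ N⁻¹.
So P = 0.000304 / 1.466×10⁻⁸ = 20.73 kN.
σ_{nickel alloy} = P/A₁ = 20730/2275 = 9.113 MPa, tensile.

σ ≈ 9.11 MPa (tensile)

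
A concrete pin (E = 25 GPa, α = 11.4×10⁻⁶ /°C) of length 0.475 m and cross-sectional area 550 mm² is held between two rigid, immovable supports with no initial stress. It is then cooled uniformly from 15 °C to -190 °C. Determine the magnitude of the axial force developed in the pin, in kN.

P ≈ 32.1 kN (tensile)

With zero net strain, σ = E·αΔT = 25 GPa × 11.4×10⁻⁶ × 205 = 58.42 MPa.
Then P = σA = 58.42 × 550 mm² = 32.13 kN, tensile.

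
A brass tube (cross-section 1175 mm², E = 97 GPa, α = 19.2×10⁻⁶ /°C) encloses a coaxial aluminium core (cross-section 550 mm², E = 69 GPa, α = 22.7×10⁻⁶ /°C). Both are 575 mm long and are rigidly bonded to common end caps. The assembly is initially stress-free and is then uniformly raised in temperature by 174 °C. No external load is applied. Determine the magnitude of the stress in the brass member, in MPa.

Both members must finish at the same length. With the larger α, the aluminium tends to over-expand; the plates restrain it, putting the aluminium in compression and the brass in tension. With no external load the two internal forces are equal and opposite, magnitude P.
Compatibility of the two members (thermal + elastic change equal): (α₁ − α₂)ΔT = P·[1/(A₁E₁) + 1/(A₂E₂)].
|α₁ − α₂|·ΔT = 3.5×10⁻⁶ × 174 = 0.000609.
1/(A₁E₁) + 1/(A₂E₂) = 1/(1175×97×10³) + 1/(550×69×10³) = 3.512×10⁻⁸ N⁻¹.
P = 0.000609 / 3.512×10⁻⁸ = 17340 N = 17.34 kN.
σ_{brass} = P/A₁ = 17340/1175 = 14.76 MPa, tensile.

σ ≈ 14.8 MPa (tensile)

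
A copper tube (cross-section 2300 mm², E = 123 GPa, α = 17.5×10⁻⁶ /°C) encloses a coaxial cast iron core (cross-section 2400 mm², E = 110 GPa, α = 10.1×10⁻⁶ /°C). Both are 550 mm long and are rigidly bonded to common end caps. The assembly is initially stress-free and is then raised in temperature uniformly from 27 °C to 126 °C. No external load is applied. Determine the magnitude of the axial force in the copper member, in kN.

P ≈ 100 kN (compressive in the copper)

The copper has the larger α, so on heating it would change length more than the cast iron if both were free. The rigid plates force a common final length, so the copper is put into compression and the cast iron into tension, with equal and opposite forces P (no external load).
Compatibility of the two members (thermal + elastic change equal): (α₁ − α₂)ΔT = P·[1/(A₁E₁) + 1/(A₂E₂)].
|α₁ − α₂|·ΔT = 7.4×10⁻⁶ × 99 = 0.0007326.
1/(A₁E₁) + 1/(A₂E₂) = 1/(2300×123×10³) + 1/(2400×110×10³) = 7.323×10⁻⁹ N⁻¹.
So P = 0.0007326 / 7.323×10⁻⁹ = 100 kN.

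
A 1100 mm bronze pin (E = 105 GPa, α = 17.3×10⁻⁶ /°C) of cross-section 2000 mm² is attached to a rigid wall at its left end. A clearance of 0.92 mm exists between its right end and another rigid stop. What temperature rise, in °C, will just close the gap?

ΔT ≈ 48.3 °C

Contact occurs when the free expansion equals the gap: αΔT L = 0.92 mm.
So ΔT = g/(αL) = 0.92/(17.3×10⁻⁶ × 1100) = 48.34 °C.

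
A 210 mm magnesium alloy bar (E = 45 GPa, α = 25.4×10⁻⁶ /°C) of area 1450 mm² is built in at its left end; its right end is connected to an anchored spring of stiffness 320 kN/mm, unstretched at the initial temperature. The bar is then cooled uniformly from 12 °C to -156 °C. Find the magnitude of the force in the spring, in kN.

If the spring were absent the bar would shorten by αΔT L = 25.4×10⁻⁶ × 168 × 210 = 0.8961 mm.
Let P be the tensile force in the spring. The bar extends elastically by PL/(AE) and the spring stretches by P/k; together these equal δ_free.
So P = δ_free / [L/(AE) + 1/k] = 0.8961 / [ 210/(1450×45×10³) + 1/(320×10³) ].
P = 0.8961 / 6.343×10⁻⁶ = 141300 N.

P ≈ 141 kN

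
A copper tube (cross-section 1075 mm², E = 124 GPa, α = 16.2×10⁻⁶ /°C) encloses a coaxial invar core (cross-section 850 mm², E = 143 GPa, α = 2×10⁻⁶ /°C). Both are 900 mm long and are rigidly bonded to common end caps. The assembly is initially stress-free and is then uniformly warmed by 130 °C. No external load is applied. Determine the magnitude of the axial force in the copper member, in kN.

Both members must finish at the same length. With the larger α, the copper tends to over-expand; the plates restrain it, putting the copper in compression and the invar in tension. With no external load the two internal forces are equal and opposite, magnitude P.
Equating the net (thermal + elastic) strains gives |α₁ − α₂|·ΔT = P·[1/(A₁E₁) + 1/(A₂E₂)].
|α₁ − α₂|·ΔT = 14.2×10⁻⁶ × 130 = 0.001846.
1/(A₁E₁) + 1/(A₂E₂) = 1/(1075×124×10³) + 1/(850×143×10³) = 1.573×10⁻⁸ N⁻¹.
P = 0.001846 / 1.573×10⁻⁸ = 117400 N = 117.4 kN.

P ≈ 117 kN (compressive in the copper)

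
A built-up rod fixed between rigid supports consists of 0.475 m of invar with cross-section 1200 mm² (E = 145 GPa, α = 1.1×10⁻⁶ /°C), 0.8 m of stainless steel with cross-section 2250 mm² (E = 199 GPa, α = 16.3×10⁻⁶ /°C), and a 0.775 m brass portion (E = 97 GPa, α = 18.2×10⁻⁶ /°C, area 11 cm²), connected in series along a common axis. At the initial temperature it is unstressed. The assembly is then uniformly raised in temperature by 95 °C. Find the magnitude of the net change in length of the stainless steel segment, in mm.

|ΔL| ≈ 0.84 mm

With the walls removed the bar would change length by δ_free = Σ αᵢΔT Lᵢ = 1.1×10⁻⁶×95×475 + 16.3×10⁻⁶×95×800 + 18.2×10⁻⁶×95×775 = 2.628 mm.
Since the ends are fixed, an axial force P builds up, equal in every segment, with P · Σ Lᵢ/(AᵢEᵢ) = δ_free.
The series flexibility is Σ Lᵢ/(AᵢEᵢ) = 475/(1200×145×10³) + 800/(2250×199×10³) + 775/(1100×97×10³) = 1.178×10⁻⁵ mm/N.
Hence P = δ_free / Σ(L/AE) = 2.628/1.178×10⁻⁵ = 223.1 kN (compressive).
For the stainless steel segment, free thermal change = 16.3×10⁻⁶×95×800 = 1.239 mm and elastic change from P = 223100×800/(2250×199×10³) = 0.3987 mm; these oppose, so the net change is 0.84 mm (segment lengthens).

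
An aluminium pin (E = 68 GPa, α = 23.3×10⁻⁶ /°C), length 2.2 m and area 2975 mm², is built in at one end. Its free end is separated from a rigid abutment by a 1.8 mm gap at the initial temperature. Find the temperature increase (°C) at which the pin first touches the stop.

ΔT ≈ 35.1 °C

Contact occurs when the free expansion equals the gap: αΔT L = 1.8 mm.
So ΔT = g/(αL) = 1.8/(23.3×10⁻⁶ × 2200) = 35.12 °C.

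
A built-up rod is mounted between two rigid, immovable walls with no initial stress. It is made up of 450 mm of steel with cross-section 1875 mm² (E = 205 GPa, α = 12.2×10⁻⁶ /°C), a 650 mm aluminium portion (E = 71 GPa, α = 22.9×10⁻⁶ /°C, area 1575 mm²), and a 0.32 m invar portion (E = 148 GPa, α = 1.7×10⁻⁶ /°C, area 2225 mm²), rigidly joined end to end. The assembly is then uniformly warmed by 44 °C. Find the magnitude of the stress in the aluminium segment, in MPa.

σ ≈ 73.5 MPa (compressive)

If the supports were absent, the total length change would be Σ αᵢΔT Lᵢ = 12.2×10⁻⁶×44×450 + 22.9×10⁻⁶×44×650 + 1.7×10⁻⁶×44×320 = 0.9204 mm.
Since the ends are fixed, an axial force P builds up, equal in every segment, with P · Σ Lᵢ/(AᵢEᵢ) = δ_free.
The series flexibility is Σ Lᵢ/(AᵢEᵢ) = 450/(1875×205×10³) + 650/(1575×71×10³) + 320/(2225×148×10³) = 7.955×10⁻⁶ mm/N.
So P = 0.9204 / 7.955×10⁻⁶ = 115.7 kN, compressive.
σ_{aluminium} = P / A = 115700 / 1575 = 73.46 MPa.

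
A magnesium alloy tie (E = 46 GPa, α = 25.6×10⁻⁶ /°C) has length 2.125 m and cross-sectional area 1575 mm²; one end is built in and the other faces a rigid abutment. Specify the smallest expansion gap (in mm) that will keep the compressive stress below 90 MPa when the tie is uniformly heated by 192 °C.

With no wall the tie would lengthen by αΔT L = 25.6×10⁻⁶ × 192 × 2125 = 10.44 mm.
At the allowable stress the elastic shortening the wall may impose is σL/E = 90 × 2125 / (46×10³) = 4.158 mm.
So the gap has to take up the difference, g_min = δ_free − σL/E = 10.44 − 4.158 = 6.287 mm.

g ≈ 6.29 mm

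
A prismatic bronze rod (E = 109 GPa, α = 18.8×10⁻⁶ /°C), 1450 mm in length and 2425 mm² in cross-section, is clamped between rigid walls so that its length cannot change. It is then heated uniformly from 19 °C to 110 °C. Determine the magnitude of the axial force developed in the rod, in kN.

P ≈ 452 kN (compressive)

Full restraint means ε = 0, so the stress is σ = EαΔT = 109×10³ × 18.8×10⁻⁶ × 91 = 186.5 MPa.
P = AEαΔT = 2425 × 109×10³ × 18.8×10⁻⁶ × 91 = 452.2 kN (compressive).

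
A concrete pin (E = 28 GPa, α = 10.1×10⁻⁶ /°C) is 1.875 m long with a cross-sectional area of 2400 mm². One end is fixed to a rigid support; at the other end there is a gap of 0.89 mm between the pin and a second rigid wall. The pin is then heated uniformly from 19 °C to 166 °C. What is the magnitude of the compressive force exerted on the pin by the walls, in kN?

Free thermal elongation = αΔT L = 10.1×10⁻⁶ × 147 × 1875 = 2.784 mm.
The gap closes (δ_free > 0.89 mm) and the wall then resists a further 2.784 − 0.89 = 1.894 mm of expansion.
So σ = E(δ_free − g)/L = 28×10³ × 1.894/1875 = 28.28 MPa.
P = σA = 28.28 × 2400 = 67.87 kN.

P ≈ 67.9 kN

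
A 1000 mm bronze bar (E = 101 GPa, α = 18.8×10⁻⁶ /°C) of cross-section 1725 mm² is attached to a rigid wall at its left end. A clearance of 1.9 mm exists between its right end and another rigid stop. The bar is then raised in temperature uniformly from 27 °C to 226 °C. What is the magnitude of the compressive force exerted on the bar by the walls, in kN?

If the wall were absent the bar would grow by αΔT L = 18.8×10⁻⁶ × 199 × 1000 = 3.741 mm.
The gap closes (δ_free > 1.9 mm) and the wall then resists a further 3.741 − 1.9 = 1.841 mm of expansion.
Compatibility: PL/(AE) = 1.841 mm, so σ = P/A = E × (1.841/1000) = 186 MPa.
P = σA = 186 × 1725 = 320.8 kN.

P ≈ 321 kN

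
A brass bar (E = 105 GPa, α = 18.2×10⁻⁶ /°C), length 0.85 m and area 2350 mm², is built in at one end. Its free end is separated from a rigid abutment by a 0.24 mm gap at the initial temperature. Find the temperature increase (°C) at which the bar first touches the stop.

Contact occurs when the free expansion equals the gap: αΔT L = 0.24 mm.
So ΔT = g/(αL) = 0.24/(18.2×10⁻⁶ × 850) = 15.51 °C.

ΔT ≈ 15.5 °C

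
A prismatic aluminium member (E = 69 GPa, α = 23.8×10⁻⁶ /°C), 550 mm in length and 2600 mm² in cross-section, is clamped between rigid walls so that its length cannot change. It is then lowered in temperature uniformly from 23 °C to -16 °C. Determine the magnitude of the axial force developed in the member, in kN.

The ends cannot move, so σ = EαΔT = 69×10³ × 23.8×10⁻⁶ × 39 = 64.05 MPa.
Axial force P = σA = 64.05 × 2600 = 166500 N = 166.5 kN, tensile.

P ≈ 167 kN (tensile)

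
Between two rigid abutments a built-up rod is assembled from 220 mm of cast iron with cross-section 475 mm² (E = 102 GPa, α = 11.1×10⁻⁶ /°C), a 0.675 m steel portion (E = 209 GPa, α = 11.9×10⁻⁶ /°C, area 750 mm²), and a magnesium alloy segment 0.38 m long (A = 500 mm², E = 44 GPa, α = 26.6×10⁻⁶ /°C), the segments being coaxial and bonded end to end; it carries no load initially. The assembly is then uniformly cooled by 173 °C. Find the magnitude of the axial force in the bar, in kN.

P ≈ 136 kN (tensile)

Free thermal contraction of the whole bar: Σ αᵢΔT Lᵢ = 11.1×10⁻⁶×173×220 + 11.9×10⁻⁶×173×675 + 26.6×10⁻⁶×173×380 = 3.561 mm.
The rigid supports impose zero overall length change; the single axial force P common to all segments must satisfy P Σ Lᵢ/(AᵢEᵢ) = δ_free.
The series flexibility is Σ Lᵢ/(AᵢEᵢ) = 220/(475×102×10³) + 675/(750×209×10³) + 380/(500×44×10³) = 2.612×10⁻⁵ mm/N.
So P = 3.561 / 2.612×10⁻⁵ = 136.3 kN, tensile.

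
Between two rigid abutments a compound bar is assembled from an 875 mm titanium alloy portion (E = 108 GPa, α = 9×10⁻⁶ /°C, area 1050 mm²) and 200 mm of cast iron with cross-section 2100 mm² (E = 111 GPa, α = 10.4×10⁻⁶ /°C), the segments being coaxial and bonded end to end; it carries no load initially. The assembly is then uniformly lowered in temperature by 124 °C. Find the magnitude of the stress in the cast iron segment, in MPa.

If the supports were absent, the total length change would be Σ αᵢΔT Lᵢ = 9×10⁻⁶×124×875 + 10.4×10⁻⁶×124×200 = 1.234 mm.
The walls prevent any net length change, so an axial force P (same in every segment) develops. Compatibility: P · Σ Lᵢ/(AᵢEᵢ) = δ_free.
The series flexibility is Σ Lᵢ/(AᵢEᵢ) = 875/(1050×108×10³) + 200/(2100×111×10³) = 8.574×10⁻⁶ mm/N.
P = 1.234 / 8.574×10⁻⁶ = 144000 N = 144 kN, tensile.
σ_{cast iron} = P / A = 144000 / 2100 = 68.56 MPa.

σ ≈ 68.6 MPa (tensile)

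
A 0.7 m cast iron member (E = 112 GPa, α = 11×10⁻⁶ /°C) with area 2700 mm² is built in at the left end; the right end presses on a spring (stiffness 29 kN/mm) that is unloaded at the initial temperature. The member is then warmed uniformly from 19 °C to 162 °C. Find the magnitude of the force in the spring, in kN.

P ≈ 29.9 kN

Free thermal expansion: δ_free = αΔT L = 11×10⁻⁶ × 143 × 700 = 1.101 mm.
Let P be the compressive force at the spring. The member shortens elastically by PL/(AE) and the spring compresses by P/k; together these equal δ_free.
P [ L/(AE) + 1/k ] = δ_free → P [ 700/(2700×112×10³) + 1/(29×10³) ] = 1.101.
P = 1.101 / 3.68×10⁻⁵ = 29920 N.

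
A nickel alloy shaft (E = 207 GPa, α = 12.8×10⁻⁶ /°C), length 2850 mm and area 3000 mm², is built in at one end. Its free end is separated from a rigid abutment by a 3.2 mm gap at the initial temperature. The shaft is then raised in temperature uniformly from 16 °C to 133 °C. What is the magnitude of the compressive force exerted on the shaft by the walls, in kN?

Unrestrained expansion: δ_free = αΔT L = 12.8×10⁻⁶ × 117 × 2850 = 4.268 mm.
This exceeds the 3.2 mm gap, so the wall pushes back. The portion of expansion that must be recovered elastically is δ_free − gap = 4.268 − 3.2 = 1.068 mm.
So σ = E(δ_free − g)/L = 207×10³ × 1.068/2850 = 77.58 MPa.
P = σA = 77.58 × 3000 = 232.7 kN.

P ≈ 233 kN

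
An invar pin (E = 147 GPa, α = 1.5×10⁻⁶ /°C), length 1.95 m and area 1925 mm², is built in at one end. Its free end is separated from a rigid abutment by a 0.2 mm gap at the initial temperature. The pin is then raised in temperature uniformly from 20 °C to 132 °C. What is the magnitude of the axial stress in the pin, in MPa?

σ ≈ 9.62 MPa (compressive)

Free thermal elongation = αΔT L = 1.5×10⁻⁶ × 112 × 1950 = 0.3276 mm.
After closing the 0.2 mm clearance, 0.3276 − 0.2 = 0.1276 mm of expansion remains to be suppressed by the wall.
That suppressed elongation corresponds to σ = E·Δ/L = 147×10³ × 0.1276/1950 = 9.619 MPa.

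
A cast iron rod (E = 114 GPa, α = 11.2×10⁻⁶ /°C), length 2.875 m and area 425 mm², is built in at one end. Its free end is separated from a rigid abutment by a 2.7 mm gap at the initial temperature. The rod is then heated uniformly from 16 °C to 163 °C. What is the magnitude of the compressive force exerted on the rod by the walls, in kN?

P ≈ 34.3 kN

Free thermal elongation = αΔT L = 11.2×10⁻⁶ × 147 × 2875 = 4.733 mm.
This exceeds the 2.7 mm gap, so the wall pushes back. The portion of expansion that must be recovered elastically is δ_free − gap = 4.733 − 2.7 = 2.033 mm.
Compatibility: PL/(AE) = 2.033 mm, so σ = P/A = E × (2.033/2875) = 80.63 MPa.
Force on the wall = σA = 80.63 × 425 mm² = 34.27 kN.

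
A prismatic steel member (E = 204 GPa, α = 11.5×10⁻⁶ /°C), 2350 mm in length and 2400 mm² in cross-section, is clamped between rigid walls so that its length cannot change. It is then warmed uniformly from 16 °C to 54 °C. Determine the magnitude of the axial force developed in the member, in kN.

The ends cannot move, so σ = EαΔT = 204×10³ × 11.5×10⁻⁶ × 38 = 89.15 MPa.
P = AEαΔT = 2400 × 204×10³ × 11.5×10⁻⁶ × 38 = 214 kN (compressive).

P ≈ 214 kN (compressive)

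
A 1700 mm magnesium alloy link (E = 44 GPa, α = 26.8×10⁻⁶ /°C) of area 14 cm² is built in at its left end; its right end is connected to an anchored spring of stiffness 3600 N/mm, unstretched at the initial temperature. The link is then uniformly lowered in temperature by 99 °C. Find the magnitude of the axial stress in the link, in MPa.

σ ≈ 10.6 MPa (tensile)

The unrestrained thermal change is αΔT L = 26.8×10⁻⁶ × 99 × 1700 = 4.51 mm.
With a force P in the spring, the elastic change of the link is PL/(AE) and that of the spring is P/k; compatibility requires their sum to equal δ_free.
P [ L/(AE) + 1/k ] = δ_free → P [ 1700/(1400×44×10³) + 1/(3600) ] = 4.51.
P = 4.51 / 0.0003054 = 14770 N.
σ = P/A = 14770/1400 = 10.55 MPa.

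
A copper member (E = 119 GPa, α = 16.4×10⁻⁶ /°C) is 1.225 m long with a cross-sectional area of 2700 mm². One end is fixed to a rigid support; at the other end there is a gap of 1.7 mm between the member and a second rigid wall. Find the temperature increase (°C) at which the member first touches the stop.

ΔT ≈ 84.6 °C

The gap closes when αΔT L = 1.7 mm, since the member is still unstressed at that instant.
ΔT = 1.7 / (16.4×10⁻⁶ × 1225) = 84.62 °C.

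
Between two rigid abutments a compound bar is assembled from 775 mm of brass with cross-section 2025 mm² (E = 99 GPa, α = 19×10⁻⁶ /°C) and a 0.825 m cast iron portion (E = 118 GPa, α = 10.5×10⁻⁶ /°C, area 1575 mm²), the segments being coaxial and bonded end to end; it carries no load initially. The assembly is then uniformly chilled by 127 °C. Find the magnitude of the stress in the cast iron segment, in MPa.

If the supports were absent, the total length change would be Σ αᵢΔT Lᵢ = 19×10⁻⁶×127×775 + 10.5×10⁻⁶×127×825 = 2.97 mm.
The walls prevent any net length change, so an axial force P (same in every segment) develops. Compatibility: P · Σ Lᵢ/(AᵢEᵢ) = δ_free.
Σ Lᵢ/(AᵢEᵢ) = 775/(2025×99×10³) + 825/(1575×118×10³) = 8.305×10⁻⁶ mm/N.
So P = 2.97 / 8.305×10⁻⁶ = 357.6 kN, tensile.
σ_{cast iron} = P / A = 357600 / 1575 = 227.1 MPa.

σ ≈ 227 MPa (tensile)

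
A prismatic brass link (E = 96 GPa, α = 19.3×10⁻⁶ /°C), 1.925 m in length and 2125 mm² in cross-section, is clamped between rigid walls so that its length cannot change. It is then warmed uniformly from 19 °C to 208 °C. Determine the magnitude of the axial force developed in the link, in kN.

With zero net strain, σ = E·αΔT = 96 GPa × 19.3×10⁻⁶ × 189 = 350.2 MPa.
Axial force P = σA = 350.2 × 2125 = 744100 N = 744.1 kN, compressive.

P ≈ 744 kN (compressive)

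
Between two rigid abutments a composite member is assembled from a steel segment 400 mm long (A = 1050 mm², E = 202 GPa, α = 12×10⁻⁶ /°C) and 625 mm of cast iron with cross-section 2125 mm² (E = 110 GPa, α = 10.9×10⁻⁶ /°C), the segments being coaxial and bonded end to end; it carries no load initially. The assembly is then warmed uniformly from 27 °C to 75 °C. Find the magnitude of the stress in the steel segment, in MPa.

σ ≈ 116 MPa (compressive)

If the supports were absent, the total length change would be Σ αᵢΔT Lᵢ = 12×10⁻⁶×48×400 + 10.9×10⁻⁶×48×625 = 0.5574 mm.
Since the ends are fixed, an axial force P builds up, equal in every segment, with P · Σ Lᵢ/(AᵢEᵢ) = δ_free.
Σ Lᵢ/(AᵢEᵢ) = 400/(1050×202×10³) + 625/(2125×110×10³) = 4.56×10⁻⁶ mm/N.
P = 0.5574 / 4.56×10⁻⁶ = 122200 N = 122.2 kN, compressive.
σ_{steel} = P / A = 122200 / 1050 = 116.4 MPa.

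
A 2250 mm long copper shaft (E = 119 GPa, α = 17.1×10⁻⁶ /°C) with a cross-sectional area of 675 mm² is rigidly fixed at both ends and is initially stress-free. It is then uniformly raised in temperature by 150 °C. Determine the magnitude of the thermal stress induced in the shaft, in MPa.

With length fixed, the mechanical strain must cancel the thermal strain αΔT = 17.1×10⁻⁶ × 150 = 2565×10⁻⁶.
σ = EαΔT = 119×10³ × 17.1×10⁻⁶ × 150 = 305.2 MPa (compressive; the shaft is trying to expand).

σ ≈ 305 MPa (compressive)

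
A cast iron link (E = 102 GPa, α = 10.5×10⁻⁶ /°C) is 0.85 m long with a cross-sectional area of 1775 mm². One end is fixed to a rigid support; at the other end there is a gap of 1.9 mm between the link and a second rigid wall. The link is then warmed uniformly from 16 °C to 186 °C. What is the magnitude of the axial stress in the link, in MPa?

If the wall were absent the link would grow by αΔT L = 10.5×10⁻⁶ × 170 × 850 = 1.517 mm.
Since δ_free = 1.52 mm is less than the 1.9 mm gap, the link never touches the wall. No axial force develops.

σ ≈ 0 MPa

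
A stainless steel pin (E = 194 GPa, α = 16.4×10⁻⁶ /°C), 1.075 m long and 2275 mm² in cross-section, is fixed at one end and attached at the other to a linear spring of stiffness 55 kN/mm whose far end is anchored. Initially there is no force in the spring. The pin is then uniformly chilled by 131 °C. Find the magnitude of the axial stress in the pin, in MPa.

Free thermal contraction: δ_free = αΔT L = 16.4×10⁻⁶ × 131 × 1075 = 2.31 mm.
Let P be the tensile force in the spring. The pin extends elastically by PL/(AE) and the spring stretches by P/k; together these equal δ_free.
So P = δ_free / [L/(AE) + 1/k] = 2.31 / [ 1075/(2275×194×10³) + 1/(55×10³) ].
P = 2.31 / 2.062×10⁻⁵ = 112000 N.
σ = P/A = 112000/2275 = 49.24 MPa.

σ ≈ 49.2 MPa (tensile)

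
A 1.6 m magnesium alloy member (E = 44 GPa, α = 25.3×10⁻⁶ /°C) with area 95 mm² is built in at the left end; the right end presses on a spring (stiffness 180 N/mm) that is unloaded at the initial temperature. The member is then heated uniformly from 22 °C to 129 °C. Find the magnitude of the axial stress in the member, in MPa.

If the spring were absent the member would lengthen by αΔT L = 25.3×10⁻⁶ × 107 × 1600 = 4.331 mm.
Let P be the compressive force at the spring. The member shortens elastically by PL/(AE) and the spring compresses by P/k; together these equal δ_free.
So P = δ_free / [L/(AE) + 1/k] = 4.331 / [ 1600/(95×44×10³) + 1/(180) ].
P = 4.331 / 0.005938 = 729.4 N.
σ = P/A = 729.4/95 = 7.678 MPa.

σ ≈ 7.68 MPa (compressive)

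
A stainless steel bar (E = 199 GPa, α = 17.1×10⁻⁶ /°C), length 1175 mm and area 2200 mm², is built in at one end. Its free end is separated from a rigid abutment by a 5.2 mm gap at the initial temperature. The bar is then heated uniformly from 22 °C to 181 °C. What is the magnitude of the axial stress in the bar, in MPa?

If the wall were absent the bar would grow by αΔT L = 17.1×10⁻⁶ × 159 × 1175 = 3.195 mm.
Since δ_free = 3.19 mm is less than the 5.2 mm gap, the bar never touches the wall. No axial force develops.

σ ≈ 0 MPa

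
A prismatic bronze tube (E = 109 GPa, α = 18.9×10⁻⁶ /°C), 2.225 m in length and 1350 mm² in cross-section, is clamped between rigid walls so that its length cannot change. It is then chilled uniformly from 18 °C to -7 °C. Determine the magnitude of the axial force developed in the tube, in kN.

With zero net strain, σ = E·αΔT = 109 GPa × 18.9×10⁻⁶ × 25 = 51.5 MPa.
Axial force P = σA = 51.5 × 1350 = 69530 N = 69.53 kN, tensile.

P ≈ 69.5 kN (tensile)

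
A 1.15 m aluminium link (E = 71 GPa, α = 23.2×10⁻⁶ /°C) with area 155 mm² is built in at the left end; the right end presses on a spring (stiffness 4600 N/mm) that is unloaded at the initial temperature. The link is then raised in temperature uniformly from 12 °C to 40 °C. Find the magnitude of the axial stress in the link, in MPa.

Free thermal expansion: δ_free = αΔT L = 23.2×10⁻⁶ × 28 × 1150 = 0.747 mm.
Let P be the compressive force at the spring. The link shortens elastically by PL/(AE) and the spring compresses by P/k; together these equal δ_free.
So P = δ_free / [L/(AE) + 1/k] = 0.747 / [ 1150/(155×71×10³) + 1/(4600) ].
P = 0.747 / 0.0003219 = 2321 N.
σ = P/A = 2321/155 = 14.97 MPa.

σ ≈ 15 MPa (compressive)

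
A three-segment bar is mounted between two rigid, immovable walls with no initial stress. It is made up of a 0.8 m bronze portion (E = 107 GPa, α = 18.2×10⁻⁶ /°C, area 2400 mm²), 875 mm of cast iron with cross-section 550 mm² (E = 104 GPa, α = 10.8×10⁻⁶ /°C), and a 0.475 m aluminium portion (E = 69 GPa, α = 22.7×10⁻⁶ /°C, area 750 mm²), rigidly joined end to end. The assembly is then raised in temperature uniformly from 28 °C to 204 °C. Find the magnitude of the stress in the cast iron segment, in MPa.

If the supports were absent, the total length change would be Σ αᵢΔT Lᵢ = 18.2×10⁻⁶×176×800 + 10.8×10⁻⁶×176×875 + 22.7×10⁻⁶×176×475 = 6.123 mm.
The walls prevent any net length change, so an axial force P (same in every segment) develops. Compatibility: P · Σ Lᵢ/(AᵢEᵢ) = δ_free.
The series flexibility is Σ Lᵢ/(AᵢEᵢ) = 800/(2400×107×10³) + 875/(550×104×10³) + 475/(750×69×10³) = 2.759×10⁻⁵ mm/N.
P = 6.123 / 2.759×10⁻⁵ = 221900 N = 221.9 kN, compressive.
σ_{cast iron} = P / A = 221900 / 550 = 403.5 MPa.

σ ≈ 404 MPa (compressive)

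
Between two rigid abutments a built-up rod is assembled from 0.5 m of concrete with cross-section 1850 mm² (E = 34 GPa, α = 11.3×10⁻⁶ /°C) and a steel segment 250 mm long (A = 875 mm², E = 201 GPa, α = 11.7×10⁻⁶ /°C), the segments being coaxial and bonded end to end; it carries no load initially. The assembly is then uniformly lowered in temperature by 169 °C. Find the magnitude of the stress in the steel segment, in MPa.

With the walls removed the bar would change length by δ_free = Σ αᵢΔT Lᵢ = 11.3×10⁻⁶×169×500 + 11.7×10⁻⁶×169×250 = 1.449 mm.
The walls prevent any net length change, so an axial force P (same in every segment) develops. Compatibility: P · Σ Lᵢ/(AᵢEᵢ) = δ_free.
Σ Lᵢ/(AᵢEᵢ) = 500/(1850×34×10³) + 250/(875×201×10³) = 9.371×10⁻⁶ mm/N.
Hence P = δ_free / Σ(L/AE) = 1.449/9.371×10⁻⁶ = 154.7 kN (tensile).
σ_{steel} = P / A = 154700 / 875 = 176.7 MPa.

σ ≈ 177 MPa (tensile)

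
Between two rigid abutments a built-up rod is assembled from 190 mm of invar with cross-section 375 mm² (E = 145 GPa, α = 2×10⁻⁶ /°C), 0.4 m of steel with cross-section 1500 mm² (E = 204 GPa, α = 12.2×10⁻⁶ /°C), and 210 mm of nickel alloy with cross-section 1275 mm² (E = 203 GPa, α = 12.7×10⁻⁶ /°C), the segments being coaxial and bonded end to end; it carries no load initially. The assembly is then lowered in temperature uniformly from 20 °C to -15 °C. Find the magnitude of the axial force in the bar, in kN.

P ≈ 49.4 kN (tensile)

If the supports were absent, the total length change would be Σ αᵢΔT Lᵢ = 2×10⁻⁶×35×190 + 12.2×10⁻⁶×35×400 + 12.7×10⁻⁶×35×210 = 0.2774 mm.
Since the ends are fixed, an axial force P builds up, equal in every segment, with P · Σ Lᵢ/(AᵢEᵢ) = δ_free.
The series flexibility is Σ Lᵢ/(AᵢEᵢ) = 190/(375×145×10³) + 400/(1500×204×10³) + 210/(1275×203×10³) = 5.613×10⁻⁶ mm/N.
So P = 0.2774 / 5.613×10⁻⁶ = 49.43 kN, tensile.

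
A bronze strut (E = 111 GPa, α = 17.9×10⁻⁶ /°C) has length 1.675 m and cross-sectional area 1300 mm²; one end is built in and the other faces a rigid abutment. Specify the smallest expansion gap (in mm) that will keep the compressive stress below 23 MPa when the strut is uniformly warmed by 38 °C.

Free expansion if unrestrained: δ_free = αΔT L = 17.9×10⁻⁶ × 38 × 1675 = 1.139 mm.
A stress of 23 MPa corresponds to the wall pushing the strut back by σL/E = 23×1675/(111×10³) = 0.3471 mm.
So the gap has to take up the difference, g_min = δ_free − σL/E = 1.139 − 0.3471 = 0.7923 mm.

g ≈ 0.792 mm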